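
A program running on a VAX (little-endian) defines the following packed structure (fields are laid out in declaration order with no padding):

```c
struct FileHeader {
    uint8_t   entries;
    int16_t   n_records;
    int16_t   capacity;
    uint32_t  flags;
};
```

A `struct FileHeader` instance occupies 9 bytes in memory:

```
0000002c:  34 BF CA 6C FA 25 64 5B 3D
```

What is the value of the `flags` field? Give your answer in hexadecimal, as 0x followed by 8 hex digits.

0x3D5B6425

`flags` follows `entries` (1 B), `n_records` (2 B), `capacity` (2 B), so it starts at offset 1 + 2 + 2 = 5 and occupies 4 bytes.
Bytes at offsets 5..8: 25 64 5B 3D.
Little-endian stores the least-significant byte at the lowest address.
Reassemble most-significant byte first: 3D 5B 64 25 → 0x3D5B6425.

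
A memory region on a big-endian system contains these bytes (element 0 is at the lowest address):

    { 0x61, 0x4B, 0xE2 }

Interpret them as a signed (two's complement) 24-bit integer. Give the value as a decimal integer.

6376418

Big-endian stores the most-significant byte at the lowest address.
The bytes are already most-significant first: 0x614BE2.
0x614BE2 = 6376418.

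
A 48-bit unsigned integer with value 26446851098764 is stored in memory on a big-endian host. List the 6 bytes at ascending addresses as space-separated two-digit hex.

18 0D A3 2A 48 8C

26446851098764 in hexadecimal, padded to 48 bits, is 0x180DA32A488C.
Split into bytes (most-significant first): 18 0D A3 2A 48 8C.
Big-endian stores the most-significant byte at the lowest address.
So the memory order matches the most-significant-first order: 18 0D A3 2A 48 8C.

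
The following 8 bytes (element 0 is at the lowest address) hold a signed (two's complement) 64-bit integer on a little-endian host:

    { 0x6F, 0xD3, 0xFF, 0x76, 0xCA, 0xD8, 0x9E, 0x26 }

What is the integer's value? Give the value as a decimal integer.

2782899983853015919

In little-endian order the low byte comes first in memory.
Reassemble most-significant byte first: 26 9E D8 CA 76 FF D3 6F → 0x269ED8CA76FFD36F.
0x269ED8CA76FFD36F = 2782899983853015919.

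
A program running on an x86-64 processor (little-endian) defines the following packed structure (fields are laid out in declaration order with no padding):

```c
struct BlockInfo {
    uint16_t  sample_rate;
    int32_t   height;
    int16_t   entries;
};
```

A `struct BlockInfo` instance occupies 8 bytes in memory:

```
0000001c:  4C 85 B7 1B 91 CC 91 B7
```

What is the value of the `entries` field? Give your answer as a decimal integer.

`entries` follows `sample_rate` (2 B), `height` (4 B), so it starts at offset 2 + 4 = 6 and occupies 2 bytes.
Bytes at offsets 6..7: 91 B7.
Little-endian stores the least-significant byte at the lowest address.
Reassemble most-significant byte first: B7 91 → 0xB791.
Top bit is set, so as a signed 16-bit value this is 0xB791 − 2^16 = -18543.

-18543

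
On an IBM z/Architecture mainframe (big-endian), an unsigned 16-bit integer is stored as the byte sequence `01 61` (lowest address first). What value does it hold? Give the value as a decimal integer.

353

In big-endian order the high byte comes first in memory.
The bytes are already most-significant first: 0x0161.
0x0161 = 353.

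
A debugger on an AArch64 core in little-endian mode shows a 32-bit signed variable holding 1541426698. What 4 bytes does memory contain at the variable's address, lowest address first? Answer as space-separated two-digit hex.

0A 4E E0 5B

1541426698 in hexadecimal, padded to 32 bits, is 0x5BE04E0A.
Split into bytes (most-significant first): 5B E0 4E 0A.
Little-endian: lowest address holds the least-significant byte.
So at ascending addresses the bytes are 0A 4E E0 5B.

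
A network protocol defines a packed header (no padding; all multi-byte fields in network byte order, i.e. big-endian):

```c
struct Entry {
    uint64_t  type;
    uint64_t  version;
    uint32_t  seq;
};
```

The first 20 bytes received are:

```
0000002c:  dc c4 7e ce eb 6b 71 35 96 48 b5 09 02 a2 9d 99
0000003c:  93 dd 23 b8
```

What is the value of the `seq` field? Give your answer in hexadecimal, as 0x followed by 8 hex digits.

`seq` follows `type` (8 B), `version` (8 B), so it starts at offset 8 + 8 = 16 and occupies 4 bytes.
Bytes at offsets 16..19: 93 DD 23 B8.
Big-endian: lowest address holds the most-significant byte.
The bytes are already most-significant first: 0x93DD23B8.

0x93DD23B8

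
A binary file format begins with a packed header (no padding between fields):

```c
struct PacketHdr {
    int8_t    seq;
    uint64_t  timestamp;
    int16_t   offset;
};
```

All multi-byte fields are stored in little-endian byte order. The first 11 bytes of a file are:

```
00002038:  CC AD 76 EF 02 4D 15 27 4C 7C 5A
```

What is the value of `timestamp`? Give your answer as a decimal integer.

`timestamp` follows `seq` (1 byte), so it starts at byte offset 1 and occupies 8 bytes.
Bytes at offsets 1..8: AD 76 EF 02 4D 15 27 4C.
Little-endian stores the least-significant byte at the lowest address.
Reassemble most-significant byte first: 4C 27 15 4D 02 EF 76 AD → 0x4C27154D02EF76AD.
0x4C27154D02EF76AD = 5487378091480151725.

5487378091480151725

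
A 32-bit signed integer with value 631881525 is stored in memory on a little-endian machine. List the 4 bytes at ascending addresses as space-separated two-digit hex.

631881525 in hexadecimal, padded to 32 bits, is 0x25A9BF35.
Split into bytes (most-significant first): 25 A9 BF 35.
Little-endian: lowest address holds the least-significant byte.
So at ascending addresses the bytes are 35 BF A9 25.

35 BF A9 25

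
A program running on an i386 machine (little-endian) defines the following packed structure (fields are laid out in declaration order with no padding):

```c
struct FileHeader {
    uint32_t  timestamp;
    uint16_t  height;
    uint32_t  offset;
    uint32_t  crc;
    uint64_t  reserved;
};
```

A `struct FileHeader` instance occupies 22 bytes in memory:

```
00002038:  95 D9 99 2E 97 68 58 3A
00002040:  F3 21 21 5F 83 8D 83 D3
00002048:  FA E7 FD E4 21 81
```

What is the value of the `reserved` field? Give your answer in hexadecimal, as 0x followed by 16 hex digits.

0x8121E4FDE7FAD383

`reserved` follows `timestamp` (4 B), `height` (2 B), `offset` (4 B), `crc` (4 B), so it starts at offset 4 + 2 + 4 + 4 = 14 and occupies 8 bytes.
Bytes at offsets 14..21: 83 D3 FA E7 FD E4 21 81.
Little-endian stores the least-significant byte at the lowest address.
Reassemble most-significant byte first: 81 21 E4 FD E7 FA D3 83 → 0x8121E4FDE7FAD383.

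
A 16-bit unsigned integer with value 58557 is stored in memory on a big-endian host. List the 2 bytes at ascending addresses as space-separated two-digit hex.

58557 in hexadecimal, padded to 16 bits, is 0xE4BD.
Split into bytes (most-significant first): E4 BD.
Big-endian: lowest address holds the most-significant byte.
So the memory order matches the most-significant-first order: E4 BD.

E4 BD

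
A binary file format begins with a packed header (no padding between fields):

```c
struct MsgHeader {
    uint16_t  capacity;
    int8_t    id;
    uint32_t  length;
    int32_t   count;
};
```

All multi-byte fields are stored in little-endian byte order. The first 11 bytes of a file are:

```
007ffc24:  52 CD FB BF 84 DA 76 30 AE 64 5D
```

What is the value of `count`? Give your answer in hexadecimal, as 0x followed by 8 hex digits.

`count` follows `capacity` (2 B), `id` (1 B), `length` (4 B), so it starts at offset 2 + 1 + 4 = 7 and occupies 4 bytes.
Bytes at offsets 7..10: 30 AE 64 5D.
Little-endian: lowest address holds the least-significant byte.
Reassemble most-significant byte first: 5D 64 AE 30 → 0x5D64AE30.

0x5D64AE30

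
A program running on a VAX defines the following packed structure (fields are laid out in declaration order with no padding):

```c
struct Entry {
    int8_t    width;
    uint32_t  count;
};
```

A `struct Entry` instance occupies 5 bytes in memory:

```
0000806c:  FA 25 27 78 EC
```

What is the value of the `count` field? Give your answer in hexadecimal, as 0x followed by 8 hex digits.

0xEC782725

`count` follows `width` (1 byte), so it starts at byte offset 1 and occupies 4 bytes.
Bytes at offsets 1..4: 25 27 78 EC.
Little-endian stores the least-significant byte at the lowest address.
Reassemble most-significant byte first: EC 78 27 25 → 0xEC782725.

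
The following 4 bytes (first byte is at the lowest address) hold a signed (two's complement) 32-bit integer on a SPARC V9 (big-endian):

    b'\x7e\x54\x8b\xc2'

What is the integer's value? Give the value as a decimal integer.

2119470018

In big-endian order the high byte comes first in memory.
The bytes are already most-significant first: 0x7E548BC2.
0x7E548BC2 = 2119470018.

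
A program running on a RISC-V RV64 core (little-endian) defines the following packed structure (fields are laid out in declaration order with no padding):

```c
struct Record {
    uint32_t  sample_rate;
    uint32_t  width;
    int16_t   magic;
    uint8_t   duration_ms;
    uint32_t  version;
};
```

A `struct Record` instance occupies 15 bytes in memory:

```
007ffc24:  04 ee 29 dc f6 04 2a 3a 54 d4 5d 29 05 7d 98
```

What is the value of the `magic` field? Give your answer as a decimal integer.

-11180

`magic` follows `sample_rate` (4 B), `width` (4 B), so it starts at offset 4 + 4 = 8 and occupies 2 bytes.
Bytes at offsets 8..9: 54 D4.
In little-endian order the low byte comes first in memory.
Reassemble most-significant byte first: D4 54 → 0xD454.
Top bit is set, so as a signed 16-bit value this is 0xD454 − 2^16 = -11180.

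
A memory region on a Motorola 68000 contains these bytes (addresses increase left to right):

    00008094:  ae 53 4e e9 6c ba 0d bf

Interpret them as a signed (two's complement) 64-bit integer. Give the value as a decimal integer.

Big-endian: lowest address holds the most-significant byte.
The bytes are already most-significant first: 0xAE534EE96CBA0DBF.
Top bit is set, so as a signed 64-bit value this is 0xAE534EE96CBA0DBF − 2^64 = -5885273523584627265.

-5885273523584627265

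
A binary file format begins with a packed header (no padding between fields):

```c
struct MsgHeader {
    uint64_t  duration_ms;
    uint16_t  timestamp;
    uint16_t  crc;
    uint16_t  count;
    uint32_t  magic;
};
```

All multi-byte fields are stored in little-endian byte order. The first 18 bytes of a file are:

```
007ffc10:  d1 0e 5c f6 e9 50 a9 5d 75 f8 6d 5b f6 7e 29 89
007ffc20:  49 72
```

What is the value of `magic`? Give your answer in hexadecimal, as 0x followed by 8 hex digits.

0x72498929

`magic` follows `duration_ms` (8 B), `timestamp` (2 B), `crc` (2 B), `count` (2 B), so it starts at offset 8 + 2 + 2 + 2 = 14 and occupies 4 bytes.
Bytes at offsets 14..17: 29 89 49 72.
Little-endian: lowest address holds the least-significant byte.
Reassemble most-significant byte first: 72 49 89 29 → 0x72498929.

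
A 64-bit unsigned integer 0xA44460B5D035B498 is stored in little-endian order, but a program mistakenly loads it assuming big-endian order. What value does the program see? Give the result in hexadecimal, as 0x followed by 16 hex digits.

0x98B435D0B56044A4

Stored little-endian, the bytes at ascending addresses are 98 B4 35 D0 B5 60 44 A4.
Read back as big-endian, the last byte is least significant, giving 0x98B435D0B56044A4.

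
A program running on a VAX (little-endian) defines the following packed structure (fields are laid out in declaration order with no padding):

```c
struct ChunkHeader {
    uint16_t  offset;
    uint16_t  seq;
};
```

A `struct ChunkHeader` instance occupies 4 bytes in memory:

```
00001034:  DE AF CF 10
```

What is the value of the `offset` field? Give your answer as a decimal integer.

45022

`offset` is the first field, at byte offset 0, occupying 2 bytes.
Bytes at offsets 0..1: DE AF.
Little-endian: lowest address holds the least-significant byte.
Reassemble most-significant byte first: AF DE → 0xAFDE.
0xAFDE = 45022.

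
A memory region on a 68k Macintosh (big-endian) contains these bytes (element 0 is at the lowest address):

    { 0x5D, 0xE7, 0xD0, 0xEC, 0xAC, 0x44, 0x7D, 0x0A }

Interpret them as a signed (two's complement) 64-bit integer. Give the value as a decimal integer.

6766606680068488458

Big-endian: lowest address holds the most-significant byte.
The bytes are already most-significant first: 0x5DE7D0ECAC447D0A.
0x5DE7D0ECAC447D0A = 6766606680068488458.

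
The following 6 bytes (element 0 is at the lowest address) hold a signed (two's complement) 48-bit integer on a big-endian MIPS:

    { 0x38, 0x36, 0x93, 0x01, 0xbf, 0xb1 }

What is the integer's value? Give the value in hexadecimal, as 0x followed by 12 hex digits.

0x38369301BFB1

Big-endian stores the most-significant byte at the lowest address.
The bytes are already most-significant first: 0x38369301BFB1.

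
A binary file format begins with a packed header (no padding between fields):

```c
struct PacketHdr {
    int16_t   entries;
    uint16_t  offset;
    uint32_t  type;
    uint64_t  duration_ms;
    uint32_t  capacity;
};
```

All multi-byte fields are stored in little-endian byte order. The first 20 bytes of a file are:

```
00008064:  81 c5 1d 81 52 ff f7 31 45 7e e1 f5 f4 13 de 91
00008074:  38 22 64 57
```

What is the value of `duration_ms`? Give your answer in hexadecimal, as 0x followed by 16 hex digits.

0x91DE13F4F5E17E45

`duration_ms` follows `entries` (2 B), `offset` (2 B), `type` (4 B), so it starts at offset 2 + 2 + 4 = 8 and occupies 8 bytes.
Bytes at offsets 8..15: 45 7E E1 F5 F4 13 DE 91.
Little-endian stores the least-significant byte at the lowest address.
Reassemble most-significant byte first: 91 DE 13 F4 F5 E1 7E 45 → 0x91DE13F4F5E17E45.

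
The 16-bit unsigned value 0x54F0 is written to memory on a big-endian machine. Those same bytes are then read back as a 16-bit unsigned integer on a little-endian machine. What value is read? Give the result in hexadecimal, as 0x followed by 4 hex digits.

Stored big-endian, the bytes at ascending addresses are 54 F0.
Read back as little-endian, the first byte is least significant, giving 0xF054.

0xF054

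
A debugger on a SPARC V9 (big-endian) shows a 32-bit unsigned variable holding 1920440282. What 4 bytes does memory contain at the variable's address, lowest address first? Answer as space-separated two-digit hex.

72 77 97 DA

1920440282 in hexadecimal, padded to 32 bits, is 0x727797DA.
Split into bytes (most-significant first): 72 77 97 DA.
Big-endian: lowest address holds the most-significant byte.
So the memory order matches the most-significant-first order: 72 77 97 DA.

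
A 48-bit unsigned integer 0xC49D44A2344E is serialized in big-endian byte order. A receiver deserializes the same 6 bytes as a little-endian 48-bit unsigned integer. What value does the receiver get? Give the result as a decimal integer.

Stored big-endian, the bytes at ascending addresses are C4 9D 44 A2 34 4E.
Read back as little-endian, the first byte is least significant, giving 0x4E34A2449DC4.
0x4E34A2449DC4 = 85987967671748.

85987967671748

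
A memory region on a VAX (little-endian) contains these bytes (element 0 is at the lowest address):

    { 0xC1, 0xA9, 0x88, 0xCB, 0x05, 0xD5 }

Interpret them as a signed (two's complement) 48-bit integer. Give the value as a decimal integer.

-47254110426687

Little-endian stores the least-significant byte at the lowest address.
Reassemble most-significant byte first: D5 05 CB 88 A9 C1 → 0xD505CB88A9C1.
Top bit is set, so as a signed 48-bit value this is 0xD505CB88A9C1 − 2^48 = -47254110426687.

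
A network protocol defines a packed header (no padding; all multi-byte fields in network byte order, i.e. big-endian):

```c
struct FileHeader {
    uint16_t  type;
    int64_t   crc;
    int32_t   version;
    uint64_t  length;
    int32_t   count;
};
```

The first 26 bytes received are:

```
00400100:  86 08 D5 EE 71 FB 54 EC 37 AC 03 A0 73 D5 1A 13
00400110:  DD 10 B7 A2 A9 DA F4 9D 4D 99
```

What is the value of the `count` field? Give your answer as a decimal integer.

`count` follows `type` (2 B), `crc` (8 B), `version` (4 B), `length` (8 B), so it starts at offset 2 + 8 + 4 + 8 = 22 and occupies 4 bytes.
Bytes at offsets 22..25: F4 9D 4D 99.
In big-endian order the high byte comes first in memory.
The bytes are already most-significant first: 0xF49D4D99.
Top bit is set, so as a signed 32-bit value this is 0xF49D4D99 − 2^32 = -191017575.

-191017575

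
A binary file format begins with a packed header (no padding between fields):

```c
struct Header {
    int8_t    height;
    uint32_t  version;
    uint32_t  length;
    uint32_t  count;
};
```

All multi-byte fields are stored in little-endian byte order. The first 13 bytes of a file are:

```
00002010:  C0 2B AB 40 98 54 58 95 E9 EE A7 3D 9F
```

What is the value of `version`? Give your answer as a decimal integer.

`version` follows `height` (1 byte), so it starts at byte offset 1 and occupies 4 bytes.
Bytes at offsets 1..4: 2B AB 40 98.
In little-endian order the low byte comes first in memory.
Reassemble most-significant byte first: 98 40 AB 2B → 0x9840AB2B.
0x9840AB2B = 2554374955.

2554374955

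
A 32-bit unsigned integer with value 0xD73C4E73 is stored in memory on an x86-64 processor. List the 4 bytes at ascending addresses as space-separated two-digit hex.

Split into bytes (most-significant first): D7 3C 4E 73.
In little-endian order the low byte comes first in memory.
So at ascending addresses the bytes are 73 4E 3C D7.

73 4E 3C D7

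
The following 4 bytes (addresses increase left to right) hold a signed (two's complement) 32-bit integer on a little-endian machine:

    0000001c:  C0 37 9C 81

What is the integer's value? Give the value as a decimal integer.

-2120468544

Little-endian: lowest address holds the least-significant byte.
Reassemble most-significant byte first: 81 9C 37 C0 → 0x819C37C0.
Top bit is set, so as a signed 32-bit value this is 0x819C37C0 − 2^32 = -2120468544.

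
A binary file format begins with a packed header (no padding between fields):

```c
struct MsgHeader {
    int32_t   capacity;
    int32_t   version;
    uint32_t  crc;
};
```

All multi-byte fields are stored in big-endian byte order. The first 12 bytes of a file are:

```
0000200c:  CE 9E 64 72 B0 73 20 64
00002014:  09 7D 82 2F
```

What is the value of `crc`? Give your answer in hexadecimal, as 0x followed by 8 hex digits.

`crc` follows `capacity` (4 B), `version` (4 B), so it starts at offset 4 + 4 = 8 and occupies 4 bytes.
Bytes at offsets 8..11: 09 7D 82 2F.
Big-endian stores the most-significant byte at the lowest address.
The bytes are already most-significant first: 0x097D822F.

0x097D822F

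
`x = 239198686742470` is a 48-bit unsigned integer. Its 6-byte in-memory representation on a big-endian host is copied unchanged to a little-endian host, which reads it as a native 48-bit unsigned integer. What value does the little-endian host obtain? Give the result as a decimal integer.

217736618216665

239198686742470 in 48-bit hexadecimal is 0xD98CC8C107C6.
Stored big-endian, the bytes at ascending addresses are D9 8C C8 C1 07 C6.
Read back as little-endian, the first byte is least significant, giving 0xC607C1C88CD9.
0xC607C1C88CD9 = 217736618216665.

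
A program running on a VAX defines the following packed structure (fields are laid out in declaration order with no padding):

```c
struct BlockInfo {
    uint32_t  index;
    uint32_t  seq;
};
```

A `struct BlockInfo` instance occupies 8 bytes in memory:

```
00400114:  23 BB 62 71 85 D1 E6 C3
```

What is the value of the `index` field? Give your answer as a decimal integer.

`index` is the first field, at byte offset 0, occupying 4 bytes.
Bytes at offsets 0..3: 23 BB 62 71.
Little-endian: lowest address holds the least-significant byte.
Reassemble most-significant byte first: 71 62 BB 23 → 0x7162BB23.
0x7162BB23 = 1902295843.

1902295843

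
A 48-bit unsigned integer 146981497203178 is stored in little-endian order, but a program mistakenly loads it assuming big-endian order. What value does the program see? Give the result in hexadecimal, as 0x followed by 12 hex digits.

146981497203178 in 48-bit hexadecimal is 0x85ADCBEDE9EA.
Stored little-endian, the bytes at ascending addresses are EA E9 ED CB AD 85.
Read back as big-endian, the last byte is least significant, giving 0xEAE9EDCBAD85.

0xEAE9EDCBAD85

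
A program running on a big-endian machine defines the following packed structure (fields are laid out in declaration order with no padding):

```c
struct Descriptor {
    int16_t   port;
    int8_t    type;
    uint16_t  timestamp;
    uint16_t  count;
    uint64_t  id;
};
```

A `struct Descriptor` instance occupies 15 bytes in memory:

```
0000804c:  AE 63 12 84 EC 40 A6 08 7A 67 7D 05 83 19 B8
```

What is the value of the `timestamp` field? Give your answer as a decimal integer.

`timestamp` follows `port` (2 B), `type` (1 B), so it starts at offset 2 + 1 = 3 and occupies 2 bytes.
Bytes at offsets 3..4: 84 EC.
Big-endian: lowest address holds the most-significant byte.
The bytes are already most-significant first: 0x84EC.
0x84EC = 34028.

34028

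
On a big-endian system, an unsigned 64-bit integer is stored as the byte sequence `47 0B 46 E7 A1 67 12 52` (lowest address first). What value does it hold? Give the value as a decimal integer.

Big-endian: lowest address holds the most-significant byte.
The bytes are already most-significant first: 0x470B46E7A1671252.
0x470B46E7A1671252 = 5119263362095977042.

5119263362095977042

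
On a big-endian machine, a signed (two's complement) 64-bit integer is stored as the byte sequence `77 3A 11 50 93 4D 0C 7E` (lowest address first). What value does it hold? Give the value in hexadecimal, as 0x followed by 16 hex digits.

In big-endian order the high byte comes first in memory.
The bytes are already most-significant first: 0x773A1150934D0C7E.

0x773A1150934D0C7E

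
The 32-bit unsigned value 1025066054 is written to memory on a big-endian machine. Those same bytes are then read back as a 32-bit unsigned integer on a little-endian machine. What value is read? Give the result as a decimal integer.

1025066054 in 32-bit hexadecimal is 0x3D194446.
Stored big-endian, the bytes at ascending addresses are 3D 19 44 46.
Read back as little-endian, the first byte is least significant, giving 0x4644193D.
0x4644193D = 1178868029.

1178868029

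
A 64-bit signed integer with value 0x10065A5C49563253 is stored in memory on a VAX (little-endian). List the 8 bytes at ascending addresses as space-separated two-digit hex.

53 32 56 49 5C 5A 06 10

Split into bytes (most-significant first): 10 06 5A 5C 49 56 32 53.
Little-endian stores the least-significant byte at the lowest address.
So at ascending addresses the bytes are 53 32 56 49 5C 5A 06 10.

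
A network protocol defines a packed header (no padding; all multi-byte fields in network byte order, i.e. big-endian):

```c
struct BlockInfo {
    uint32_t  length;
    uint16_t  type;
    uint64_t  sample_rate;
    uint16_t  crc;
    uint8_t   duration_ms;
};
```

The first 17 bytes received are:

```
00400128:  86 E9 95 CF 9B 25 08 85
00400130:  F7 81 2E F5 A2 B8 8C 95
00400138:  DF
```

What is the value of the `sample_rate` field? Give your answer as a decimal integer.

`sample_rate` follows `length` (4 B), `type` (2 B), so it starts at offset 4 + 2 = 6 and occupies 8 bytes.
Bytes at offsets 6..13: 08 85 F7 81 2E F5 A2 B8.
In big-endian order the high byte comes first in memory.
The bytes are already most-significant first: 0x0885F7812EF5A2B8.
0x0885F7812EF5A2B8 = 614169058416632504.

614169058416632504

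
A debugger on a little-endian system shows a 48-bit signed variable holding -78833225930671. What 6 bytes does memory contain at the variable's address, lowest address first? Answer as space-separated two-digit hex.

51 68 92 35 4D B8

Two's complement of -78833225930671 in 48 bits: 78833225930671 = 0x47B2CA6D97AF; invert → 0xB84D35926850; add 1 → 0xB84D35926851.
Split into bytes (most-significant first): B8 4D 35 92 68 51.
Little-endian: lowest address holds the least-significant byte.
So at ascending addresses the bytes are 51 68 92 35 4D B8.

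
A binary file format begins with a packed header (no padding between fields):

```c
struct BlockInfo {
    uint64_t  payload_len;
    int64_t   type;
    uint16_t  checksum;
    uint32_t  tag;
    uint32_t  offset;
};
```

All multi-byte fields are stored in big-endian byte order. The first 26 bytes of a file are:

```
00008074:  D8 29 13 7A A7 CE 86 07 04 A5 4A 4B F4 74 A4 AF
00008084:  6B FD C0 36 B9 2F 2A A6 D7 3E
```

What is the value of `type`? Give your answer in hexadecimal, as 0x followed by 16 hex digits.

0x04A54A4BF474A4AF

`type` follows `payload_len` (8 bytes), so it starts at byte offset 8 and occupies 8 bytes.
Bytes at offsets 8..15: 04 A5 4A 4B F4 74 A4 AF.
In big-endian order the high byte comes first in memory.
The bytes are already most-significant first: 0x04A54A4BF474A4AF.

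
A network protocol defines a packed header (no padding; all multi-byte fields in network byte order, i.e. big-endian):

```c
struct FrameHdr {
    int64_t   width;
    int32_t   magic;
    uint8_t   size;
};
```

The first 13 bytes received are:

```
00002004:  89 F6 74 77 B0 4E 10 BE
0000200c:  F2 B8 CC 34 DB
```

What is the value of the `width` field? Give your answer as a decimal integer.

-8505482788834766658

`width` is the first field, at byte offset 0, occupying 8 bytes.
Bytes at offsets 0..7: 89 F6 74 77 B0 4E 10 BE.
In big-endian order the high byte comes first in memory.
The bytes are already most-significant first: 0x89F67477B04E10BE.
Top bit is set, so as a signed 64-bit value this is 0x89F67477B04E10BE − 2^64 = -8505482788834766658.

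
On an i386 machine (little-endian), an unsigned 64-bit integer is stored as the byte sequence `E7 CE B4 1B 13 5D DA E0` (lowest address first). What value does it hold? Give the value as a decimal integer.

In little-endian order the low byte comes first in memory.
Reassemble most-significant byte first: E0 DA 5D 13 1B B4 CE E7 → 0xE0DA5D131BB4CEE7.
0xE0DA5D131BB4CEE7 = 16202364946069376743.

16202364946069376743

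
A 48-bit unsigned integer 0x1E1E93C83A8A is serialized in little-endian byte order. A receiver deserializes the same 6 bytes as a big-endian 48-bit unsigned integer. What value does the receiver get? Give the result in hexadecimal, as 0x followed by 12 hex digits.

Stored little-endian, the bytes at ascending addresses are 8A 3A C8 93 1E 1E.
Read back as big-endian, the last byte is least significant, giving 0x8A3AC8931E1E.

0x8A3AC8931E1E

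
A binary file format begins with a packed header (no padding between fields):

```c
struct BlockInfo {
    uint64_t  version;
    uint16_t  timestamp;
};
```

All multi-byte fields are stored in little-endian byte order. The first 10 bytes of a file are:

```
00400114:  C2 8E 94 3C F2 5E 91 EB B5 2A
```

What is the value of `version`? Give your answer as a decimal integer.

16974452865027575490

`version` is the first field, at byte offset 0, occupying 8 bytes.
Bytes at offsets 0..7: C2 8E 94 3C F2 5E 91 EB.
Little-endian: lowest address holds the least-significant byte.
Reassemble most-significant byte first: EB 91 5E F2 3C 94 8E C2 → 0xEB915EF23C948EC2.
0xEB915EF23C948EC2 = 16974452865027575490.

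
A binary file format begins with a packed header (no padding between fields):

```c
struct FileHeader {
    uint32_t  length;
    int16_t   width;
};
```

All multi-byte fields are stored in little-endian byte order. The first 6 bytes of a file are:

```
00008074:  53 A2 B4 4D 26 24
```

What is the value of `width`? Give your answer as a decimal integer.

`width` follows `length` (4 bytes), so it starts at byte offset 4 and occupies 2 bytes.
Bytes at offsets 4..5: 26 24.
Little-endian stores the least-significant byte at the lowest address.
Reassemble most-significant byte first: 24 26 → 0x2426.
0x2426 = 9254.

9254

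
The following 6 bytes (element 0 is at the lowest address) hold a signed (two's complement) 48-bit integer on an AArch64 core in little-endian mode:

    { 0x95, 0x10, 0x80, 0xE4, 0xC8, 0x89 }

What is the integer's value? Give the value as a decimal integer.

In little-endian order the low byte comes first in memory.
Reassemble most-significant byte first: 89 C8 E4 80 10 95 → 0x89C8E4801095.
Top bit is set, so as a signed 48-bit value this is 0x89C8E4801095 − 2^48 = -129979056648043.

-129979056648043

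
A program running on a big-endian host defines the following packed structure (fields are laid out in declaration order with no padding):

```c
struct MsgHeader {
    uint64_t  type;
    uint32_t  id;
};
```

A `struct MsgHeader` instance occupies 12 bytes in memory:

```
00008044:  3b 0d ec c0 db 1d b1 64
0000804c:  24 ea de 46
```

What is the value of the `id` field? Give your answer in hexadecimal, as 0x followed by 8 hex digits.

`id` follows `type` (8 bytes), so it starts at byte offset 8 and occupies 4 bytes.
Bytes at offsets 8..11: 24 EA DE 46.
In big-endian order the high byte comes first in memory.
The bytes are already most-significant first: 0x24EADE46.

0x24EADE46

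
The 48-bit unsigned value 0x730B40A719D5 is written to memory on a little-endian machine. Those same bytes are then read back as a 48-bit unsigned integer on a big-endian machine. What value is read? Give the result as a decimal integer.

Stored little-endian, the bytes at ascending addresses are D5 19 A7 40 0B 73.
Read back as big-endian, the last byte is least significant, giving 0xD519A7400B73.
0xD519A7400B73 = 234306156890995.

234306156890995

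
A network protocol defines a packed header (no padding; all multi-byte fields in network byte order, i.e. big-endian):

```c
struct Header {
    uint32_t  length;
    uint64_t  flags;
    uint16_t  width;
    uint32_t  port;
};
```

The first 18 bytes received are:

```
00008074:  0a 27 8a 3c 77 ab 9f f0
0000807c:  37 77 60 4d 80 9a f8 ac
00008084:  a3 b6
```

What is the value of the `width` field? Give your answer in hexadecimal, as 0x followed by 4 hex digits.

`width` follows `length` (4 B), `flags` (8 B), so it starts at offset 4 + 8 = 12 and occupies 2 bytes.
Bytes at offsets 12..13: 80 9A.
In big-endian order the high byte comes first in memory.
The bytes are already most-significant first: 0x809A.

0x809A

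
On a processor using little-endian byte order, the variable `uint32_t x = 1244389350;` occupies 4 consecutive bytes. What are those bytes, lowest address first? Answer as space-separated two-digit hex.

1244389350 in hexadecimal, padded to 32 bits, is 0x4A2BDFE6.
Split into bytes (most-significant first): 4A 2B DF E6.
Little-endian: lowest address holds the least-significant byte.
So at ascending addresses the bytes are E6 DF 2B 4A.

E6 DF 2B 4A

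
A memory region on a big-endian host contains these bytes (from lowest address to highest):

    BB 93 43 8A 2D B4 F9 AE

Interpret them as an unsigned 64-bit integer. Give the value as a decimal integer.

In big-endian order the high byte comes first in memory.
The bytes are already most-significant first: 0xBB93438A2DB4F9AE.
0xBB93438A2DB4F9AE = 13516221167420373422.

13516221167420373422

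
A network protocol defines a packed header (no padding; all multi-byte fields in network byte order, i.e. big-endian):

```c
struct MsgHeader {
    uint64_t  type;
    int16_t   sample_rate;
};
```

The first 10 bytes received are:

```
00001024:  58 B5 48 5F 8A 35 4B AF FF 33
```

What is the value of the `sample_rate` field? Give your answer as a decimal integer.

-205

`sample_rate` follows `type` (8 bytes), so it starts at byte offset 8 and occupies 2 bytes.
Bytes at offsets 8..9: FF 33.
Big-endian: lowest address holds the most-significant byte.
The bytes are already most-significant first: 0xFF33.
Top bit is set, so as a signed 16-bit value this is 0xFF33 − 2^16 = -205.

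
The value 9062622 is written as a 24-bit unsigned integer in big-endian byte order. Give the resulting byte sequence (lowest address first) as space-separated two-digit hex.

8A 48 DE

9062622 in hexadecimal, padded to 24 bits, is 0x8A48DE.
Split into bytes (most-significant first): 8A 48 DE.
In big-endian order the high byte comes first in memory.
So the memory order matches the most-significant-first order: 8A 48 DE.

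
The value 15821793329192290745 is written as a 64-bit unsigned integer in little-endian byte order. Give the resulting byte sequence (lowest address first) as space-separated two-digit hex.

B9 C9 26 98 34 4D 92 DB

15821793329192290745 in hexadecimal, padded to 64 bits, is 0xDB924D349826C9B9.
Split into bytes (most-significant first): DB 92 4D 34 98 26 C9 B9.
In little-endian order the low byte comes first in memory.
So at ascending addresses the bytes are B9 C9 26 98 34 4D 92 DB.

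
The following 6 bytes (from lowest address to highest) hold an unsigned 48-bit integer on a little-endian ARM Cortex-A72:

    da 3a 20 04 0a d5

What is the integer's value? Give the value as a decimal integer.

Little-endian stores the least-significant byte at the lowest address.
Reassemble most-significant byte first: D5 0A 04 20 3A DA → 0xD50A04203ADA.
0xD50A04203ADA = 234238995610330.

234238995610330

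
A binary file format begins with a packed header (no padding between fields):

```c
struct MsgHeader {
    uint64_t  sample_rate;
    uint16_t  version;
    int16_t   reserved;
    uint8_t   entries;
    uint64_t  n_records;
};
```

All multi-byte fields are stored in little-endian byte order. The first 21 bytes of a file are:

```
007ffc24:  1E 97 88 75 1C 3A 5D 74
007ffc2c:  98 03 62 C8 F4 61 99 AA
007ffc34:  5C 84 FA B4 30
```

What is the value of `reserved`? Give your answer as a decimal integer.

-14238

`reserved` follows `sample_rate` (8 B), `version` (2 B), so it starts at offset 8 + 2 = 10 and occupies 2 bytes.
Bytes at offsets 10..11: 62 C8.
In little-endian order the low byte comes first in memory.
Reassemble most-significant byte first: C8 62 → 0xC862.
Top bit is set, so as a signed 16-bit value this is 0xC862 − 2^16 = -14238.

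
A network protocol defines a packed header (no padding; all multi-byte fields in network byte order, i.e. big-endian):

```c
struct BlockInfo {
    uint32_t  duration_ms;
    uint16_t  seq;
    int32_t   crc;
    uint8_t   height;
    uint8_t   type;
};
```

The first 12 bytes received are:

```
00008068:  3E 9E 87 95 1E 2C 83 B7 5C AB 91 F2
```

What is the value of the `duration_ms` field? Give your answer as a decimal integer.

`duration_ms` is the first field, at byte offset 0, occupying 4 bytes.
Bytes at offsets 0..3: 3E 9E 87 95.
In big-endian order the high byte comes first in memory.
The bytes are already most-significant first: 0x3E9E8795.
0x3E9E8795 = 1050576789.

1050576789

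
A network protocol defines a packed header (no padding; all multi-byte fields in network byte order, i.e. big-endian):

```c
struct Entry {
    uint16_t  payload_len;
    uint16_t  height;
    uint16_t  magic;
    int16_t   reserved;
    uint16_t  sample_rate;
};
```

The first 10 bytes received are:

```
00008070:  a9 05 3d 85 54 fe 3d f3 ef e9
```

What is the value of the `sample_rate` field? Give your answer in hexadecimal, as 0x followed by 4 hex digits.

`sample_rate` follows `payload_len` (2 B), `height` (2 B), `magic` (2 B), `reserved` (2 B), so it starts at offset 2 + 2 + 2 + 2 = 8 and occupies 2 bytes.
Bytes at offsets 8..9: EF E9.
In big-endian order the high byte comes first in memory.
The bytes are already most-significant first: 0xEFE9.

0xEFE9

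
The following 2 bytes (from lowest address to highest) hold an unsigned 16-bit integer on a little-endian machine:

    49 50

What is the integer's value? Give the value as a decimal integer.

Little-endian stores the least-significant byte at the lowest address.
Reassemble most-significant byte first: 50 49 → 0x5049.
0x5049 = 20553.

20553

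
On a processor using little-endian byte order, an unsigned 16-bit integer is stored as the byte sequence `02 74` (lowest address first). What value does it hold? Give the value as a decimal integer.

Little-endian: lowest address holds the least-significant byte.
Reassemble most-significant byte first: 74 02 → 0x7402.
0x7402 = 29698.

29698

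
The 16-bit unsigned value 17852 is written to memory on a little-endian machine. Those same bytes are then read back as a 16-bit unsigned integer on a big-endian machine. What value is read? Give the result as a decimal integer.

48197

17852 in 16-bit hexadecimal is 0x45BC.
Stored little-endian, the bytes at ascending addresses are BC 45.
Read back as big-endian, the last byte is least significant, giving 0xBC45.
0xBC45 = 48197.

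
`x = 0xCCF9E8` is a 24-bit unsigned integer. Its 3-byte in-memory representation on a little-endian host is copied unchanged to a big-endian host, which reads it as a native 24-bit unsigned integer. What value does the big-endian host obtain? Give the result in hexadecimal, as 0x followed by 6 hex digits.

0xE8F9CC

Stored little-endian, the bytes at ascending addresses are E8 F9 CC.
Read back as big-endian, the last byte is least significant, giving 0xE8F9CC.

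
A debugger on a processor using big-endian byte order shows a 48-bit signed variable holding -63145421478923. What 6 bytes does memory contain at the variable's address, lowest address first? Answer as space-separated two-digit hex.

Two's complement of -63145421478923 in 48 bits: 63145421478923 = 0x396E306A9C0B; invert → 0xC691CF9563F4; add 1 → 0xC691CF9563F5.
Split into bytes (most-significant first): C6 91 CF 95 63 F5.
Big-endian: lowest address holds the most-significant byte.
So the memory order matches the most-significant-first order: C6 91 CF 95 63 F5.

C6 91 CF 95 63 F5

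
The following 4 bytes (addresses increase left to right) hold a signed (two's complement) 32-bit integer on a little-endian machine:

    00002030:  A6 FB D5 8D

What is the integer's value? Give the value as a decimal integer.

Little-endian stores the least-significant byte at the lowest address.
Reassemble most-significant byte first: 8D D5 FB A6 → 0x8DD5FBA6.
Top bit is set, so as a signed 32-bit value this is 0x8DD5FBA6 − 2^32 = -1915356250.

-1915356250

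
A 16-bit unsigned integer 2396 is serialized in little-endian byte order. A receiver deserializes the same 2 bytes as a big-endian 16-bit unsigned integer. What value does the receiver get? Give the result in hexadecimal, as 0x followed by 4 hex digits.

0x5C09

2396 in 16-bit hexadecimal is 0x095C.
Stored little-endian, the bytes at ascending addresses are 5C 09.
Read back as big-endian, the last byte is least significant, giving 0x5C09.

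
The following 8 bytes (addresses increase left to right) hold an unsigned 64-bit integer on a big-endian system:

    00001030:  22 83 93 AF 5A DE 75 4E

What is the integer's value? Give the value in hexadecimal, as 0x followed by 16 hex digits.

Big-endian stores the most-significant byte at the lowest address.
The bytes are already most-significant first: 0x228393AF5ADE754E.

0x228393AF5ADE754E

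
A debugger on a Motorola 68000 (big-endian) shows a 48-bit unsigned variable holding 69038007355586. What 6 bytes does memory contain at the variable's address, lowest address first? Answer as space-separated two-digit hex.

69038007355586 in hexadecimal, padded to 48 bits, is 0x3ECA29E788C2.
Split into bytes (most-significant first): 3E CA 29 E7 88 C2.
In big-endian order the high byte comes first in memory.
So the memory order matches the most-significant-first order: 3E CA 29 E7 88 C2.

3E CA 29 E7 88 C2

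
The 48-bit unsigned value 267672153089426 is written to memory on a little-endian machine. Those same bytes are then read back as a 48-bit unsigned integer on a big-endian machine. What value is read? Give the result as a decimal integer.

267672153089426 in 48-bit hexadecimal is 0xF3724799E592.
Stored little-endian, the bytes at ascending addresses are 92 E5 99 47 72 F3.
Read back as big-endian, the last byte is least significant, giving 0x92E5994772F3.
0x92E5994772F3 = 161514816762611.

161514816762611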